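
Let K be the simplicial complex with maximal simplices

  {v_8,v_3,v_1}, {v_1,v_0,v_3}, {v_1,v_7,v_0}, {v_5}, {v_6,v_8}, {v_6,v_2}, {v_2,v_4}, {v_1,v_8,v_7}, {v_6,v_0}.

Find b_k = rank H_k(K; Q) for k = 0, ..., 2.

b_0 = 2, b_1 = 1, b_2 = 0.

K has 9 vertices, 12 edges, 4 triangles.
rank ∂_0 = 0, rank ∂_1 = 7 ⇒ b_0 = 9 − 0 − 7 = 2; all invariant factors of ∂_1 are 1 so no torsion. So H_0 ≅ Z^2.
rank ∂_1 = 7, rank ∂_2 = 4 ⇒ b_1 = 12 − 7 − 4 = 1; all invariant factors of ∂_2 are 1 so no torsion. So H_1 ≅ Z.
rank ∂_2 = 4, rank ∂_3 = 0 ⇒ b_2 = 4 − 4 − 0 = 0. So H_2 ≅ 0.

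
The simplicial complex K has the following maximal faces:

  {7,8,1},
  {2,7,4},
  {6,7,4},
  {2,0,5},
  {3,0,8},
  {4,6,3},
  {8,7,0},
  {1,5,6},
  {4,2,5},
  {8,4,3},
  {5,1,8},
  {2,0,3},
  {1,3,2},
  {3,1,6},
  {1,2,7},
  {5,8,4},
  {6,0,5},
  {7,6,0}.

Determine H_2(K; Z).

Order the vertices as 0 < 1 < 2 < 3 < 4 < 5 < 6 < 7 < 8. Listing each simplex with vertices in this order, K has dimension 2 with simplices:

  0-simplices (9): [0], [1], [2], [3], [4], [5], [6], [7], [8]
  1-simplices (27): (27 of them)
  2-simplices (18): [0,2,3], [0,2,5], [0,3,8], [0,5,6], [0,6,7], [0,7,8], [1,2,3], [1,2,7], [1,3,6], [1,5,6], [1,5,8], [1,7,8], [2,4,5], [2,4,7], [3,4,6], [3,4,8], [4,5,8], [4,6,7]

giving chain groups C_0 ≅ Z^9, C_1 ≅ Z^27, C_2 ≅ Z^18.

∂_1: C_1 → C_0 is given by ∂[p,q] = [q] − [p].
As a 9×27 matrix over Z this has rank 8, with invariant factors (1,1,1,1,1,1,1,1).

The boundary map ∂_2: C_2 → C_1 maps a triangle to the signed sum of its edges. For instance
  ∂[0,2,5] = [2,5] − [0,5] + [0,2],
  ∂[2,4,5] = [4,5] − [2,5] + [2,4].
This gives a 27×18 integer matrix of rank 17; reducing to Smith normal form yields diagonal entries (1,1,1,1,1,1,1,1,1,1,1,1,1,1,1,1,1).

From H_k ≅ ker(∂_k) / im(∂_{k+1}) we obtain:

  H_2: rank ker ∂_2 − rank ∂_3 = (18 − 17) − 0 = 1, and there is no ∂_3, so H_2 ≅ Z.

(K is a triangulation of the torus T^2.)

H_2 = Z.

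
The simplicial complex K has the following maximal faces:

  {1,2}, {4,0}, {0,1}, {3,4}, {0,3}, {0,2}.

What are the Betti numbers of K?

b_0 = 1, b_1 = 2.

K has 5 vertices, 6 edges.
rank ∂_0 = 0, rank ∂_1 = 4 ⇒ b_0 = 5 − 0 − 4 = 1; all invariant factors of ∂_1 are 1 so no torsion. So H_0 = Z.
rank ∂_1 = 4, rank ∂_2 = 0 ⇒ b_1 = 6 − 4 − 0 = 2. So H_1 = Z^2.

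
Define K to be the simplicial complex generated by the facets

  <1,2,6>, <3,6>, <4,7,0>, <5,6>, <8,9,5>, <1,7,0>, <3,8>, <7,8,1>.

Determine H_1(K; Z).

K has 10 vertices, 16 edges, 5 triangles.
rank ∂_1 = 9, rank ∂_2 = 5 ⇒ b_1 = 16 − 9 − 5 = 2; all invariant factors of ∂_2 are 1 so no torsion. So H_1 ≅ Z^2.

H_1 ≅ Z^2.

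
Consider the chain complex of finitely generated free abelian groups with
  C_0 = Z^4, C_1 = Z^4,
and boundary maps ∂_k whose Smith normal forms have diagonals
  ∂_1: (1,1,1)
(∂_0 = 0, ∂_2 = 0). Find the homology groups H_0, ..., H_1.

H_0 ≅ Z,  H_1 ≅ Z.

H_0: b_0 = 4 − 0 − 3 = 1; torsion from ∂_1 factors > 1: none. So H_0 ≅ Z.
H_1: b_1 = 4 − 3 − 0 = 1; torsion from ∂_2 factors > 1: none. So H_1 ≅ Z.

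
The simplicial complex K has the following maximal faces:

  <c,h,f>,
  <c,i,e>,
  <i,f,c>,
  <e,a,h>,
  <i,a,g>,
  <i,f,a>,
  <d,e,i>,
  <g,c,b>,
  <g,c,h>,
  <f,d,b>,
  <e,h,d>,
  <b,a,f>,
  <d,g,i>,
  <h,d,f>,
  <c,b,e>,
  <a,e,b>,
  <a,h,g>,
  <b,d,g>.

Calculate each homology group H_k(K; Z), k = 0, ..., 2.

We work with the vertex ordering a < b < c < d < e < f < g < h < i. The simplices of K, each written with vertices in increasing order, are:

  0-simplices (9): a, b, c, d, e, f, g, h, i
  1-simplices (27): ab, ae, af, ag, ah, ai, bc, bd, be, bf, bg, ce, cf, cg, ch, ci, de, df, dg, dh, di, eh, ei, fh, fi, gh, gi
  2-simplices (18): abe, abf, aeh, afi, agh, agi, bce, bcg, bdf, bdg, cei, cfh, cfi, cgh, deh, dei, dfh, dgi

Hence C_0 ≅ Z^9, C_1 ≅ Z^27, C_2 ≅ Z^18.

The boundary map ∂_1: C_1 → C_0 is given by ∂[p,q] = [q] − [p].
As a 9×27 matrix over Z this has rank 8, with invariant factors (1,1,1,1,1,1,1,1).

Boundary ∂_2: C_2 → C_1 acts by ∂[p,q,r] = [q,r] − [p,r] + [p,q]. For instance
  ∂cgh = gh − ch + cg,
  ∂cfh = fh − ch + cf.
As a 27×18 matrix over Z this has rank 17, with invariant factors (1,1,1,1,1,1,1,1,1,1,1,1,1,1,1,1,1).

Reading off H_k = ker ∂_k / im ∂_{k+1}:

  H_0: rank C_0 − rank ∂_1 = 9 − 8 = 1, and the invariant factors of ∂_1 are all 1, so H_0 ≅ Z.
  H_1: rank ker ∂_1 − rank ∂_2 = (27 − 8) − 17 = 2, and the invariant factors of ∂_2 are all 1, so H_1 ≅ Z^2.
  H_2: rank ker ∂_2 − rank ∂_3 = (18 − 17) − 0 = 1, and there is no ∂_3, so H_2 ≅ Z.

As a check, the Euler characteristic is 9 − 27 + 18 = 0, which agrees with 1 − 2 + 1 = 0.

H_0 ≅ Z,  H_1 ≅ Z^2,  H_2 ≅ Z.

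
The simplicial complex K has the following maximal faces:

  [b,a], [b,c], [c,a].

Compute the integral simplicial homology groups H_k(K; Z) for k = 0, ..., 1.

Take the total order a < b < c on the vertex set. Then K (dimension 1) consists of the simplices:

  0-simplices (3): a, b, c
  1-simplices (3): ab, ac, bc

giving chain groups C_0 ≅ Z^3, C_1 ≅ Z^3.

∂_1: C_1 → C_0 sends each edge [p,q] (with p < q) to q − p. For instance
  ∂bc = c − b.
The 3×3 boundary matrix has rank 2 and Smith normal form diag(1,1).

From H_k ≅ ker(∂_k) / im(∂_{k+1}) we obtain:

  H_0: rank C_0 − rank ∂_1 = 3 − 2 = 1, and the invariant factors of ∂_1 are all 1, so H_0 = Z.
  H_1: rank ker ∂_1 − rank ∂_2 = (3 − 2) − 0 = 1, and there is no ∂_2, so H_1 = Z.

As a check, the Euler characteristic is 3 − 3 = 0, which agrees with 1 − 1 = 0.

H_0 = Z,  H_1 = Z.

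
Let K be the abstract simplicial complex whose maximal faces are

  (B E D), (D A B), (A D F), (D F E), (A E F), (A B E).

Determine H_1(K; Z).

H_1 ≅ 0.

Fix the vertex order A < B < D < E < F and write every simplex with vertices in increasing order. Then dim K = 2 and the simplices of K are:

  0-simplices (5): A, B, D, E, F
  1-simplices (9): AB, AD, AE, AF, BD, BE, DE, DF, EF
  2-simplices (6): ABD, ABE, ADF, AEF, BDE, DEF

so the chain groups are C_0 ≅ Z^5, C_1 ≅ Z^9, C_2 ≅ Z^6.

∂_1: C_1 → C_0 maps an edge to its endpoints' difference, ∂[p,q] = q − p.
The 5×9 boundary matrix has rank 4 and Smith normal form diag(1,1,1,1).

Boundary ∂_2: C_2 → C_1 maps a triangle to the signed sum of its edges. For instance
  ∂AEF = EF − AF + AE,
  ∂ADF = DF − AF + AD.
This gives a 9×6 integer matrix of rank 5; reducing to Smith normal form yields diagonal entries (1,1,1,1,1).

Reading off H_k = ker ∂_k / im ∂_{k+1}:

  H_1: rank ker ∂_1 − rank ∂_2 = (9 − 4) − 5 = 0, and the invariant factors of ∂_2 are all 1, so H_1 = 0.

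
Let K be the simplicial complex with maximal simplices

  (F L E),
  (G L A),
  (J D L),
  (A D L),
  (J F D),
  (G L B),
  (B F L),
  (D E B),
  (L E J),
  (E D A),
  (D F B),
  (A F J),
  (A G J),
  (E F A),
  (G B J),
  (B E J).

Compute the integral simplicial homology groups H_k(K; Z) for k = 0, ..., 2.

Fix the vertex order A < B < D < E < F < G < J < L and write every simplex with vertices in increasing order. Then dim K = 2 and the simplices of K are:

  0-simplices (8): A, B, D, E, F, G, J, L
  1-simplices (24): AD, AE, AF, AG, AJ, AL, BD, BE, BF, BG, BJ, BL, DE, DF, DJ, DL, EF, EJ, EL, FJ, FL, GJ, GL, JL
  2-simplices (16): ADE, ADL, AEF, AFJ, AGJ, AGL, BDE, BDF, BEJ, BFL, BGJ, BGL, DFJ, DJL, EFL, EJL

Hence C_0 ≅ Z^8, C_1 ≅ Z^24, C_2 ≅ Z^16.

The boundary map ∂_1: C_1 → C_0 maps an edge to its endpoints' difference, ∂[p,q] = q − p. For instance
  ∂AE = E − A.
This gives a 8×24 integer matrix of rank 7; reducing to Smith normal form yields diagonal entries (1,1,1,1,1,1,1).

The boundary map ∂_2: C_2 → C_1 maps a triangle to the signed sum of its edges. For instance
  ∂BEJ = EJ − BJ + BE,
  ∂AGL = GL − AL + AG.
The 24×16 boundary matrix has rank 15 and Smith normal form diag(1,1,1,1,1,1,1,1,1,1,1,1,1,1,1).

Reading off H_k = ker ∂_k / im ∂_{k+1}:

  H_0: rank C_0 − rank ∂_1 = 8 − 7 = 1, and the invariant factors of ∂_1 are all 1, so H_0 = Z.
  H_1: rank ker ∂_1 − rank ∂_2 = (24 − 7) − 15 = 2, and the invariant factors of ∂_2 are all 1, so H_1 = Z^2.
  H_2: rank ker ∂_2 − rank ∂_3 = (16 − 15) − 0 = 1, and there is no ∂_3, so H_2 = Z.

H_0 ≅ Z,  H_1 ≅ Z^2,  H_2 ≅ Z.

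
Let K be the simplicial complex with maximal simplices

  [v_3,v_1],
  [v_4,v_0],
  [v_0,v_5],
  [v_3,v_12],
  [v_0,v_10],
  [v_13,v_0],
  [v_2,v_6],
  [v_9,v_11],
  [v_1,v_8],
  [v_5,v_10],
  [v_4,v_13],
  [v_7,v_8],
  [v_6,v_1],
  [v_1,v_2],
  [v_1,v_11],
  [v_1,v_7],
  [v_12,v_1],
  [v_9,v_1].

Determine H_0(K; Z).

Order the vertices as v_0 < v_1 < v_2 < v_3 < v_4 < v_5 < v_6 < v_7 < v_8 < v_9 < v_10 < v_11 < v_12 < v_13. Listing each simplex with vertices in this order, K has dimension 1 with simplices:

  0-simplices (14): [v_0], [v_1], [v_2], [v_3], [v_4], [v_5], [v_6], [v_7], [v_8], [v_9], [v_10], [v_11], [v_12], [v_13]
  1-simplices (18): (18 of them)

so the chain groups are C_0 ≅ Z^14, C_1 ≅ Z^18.

The boundary map ∂_1: C_1 → C_0 maps an edge to its endpoints' difference, ∂[p,q] = q − p. For instance
  ∂[v_1,v_8] = [v_8] − [v_1].
This gives a 14×18 integer matrix of rank 12; reducing to Smith normal form yields diagonal entries (1,1,1,1,1,1,1,1,1,1,1,1).

From H_k ≅ ker(∂_k) / im(∂_{k+1}) we obtain:

  H_0: rank C_0 − rank ∂_1 = 14 − 12 = 2, and the invariant factors of ∂_1 are all 1, so H_0 ≅ Z^2.

H_0 = Z^2.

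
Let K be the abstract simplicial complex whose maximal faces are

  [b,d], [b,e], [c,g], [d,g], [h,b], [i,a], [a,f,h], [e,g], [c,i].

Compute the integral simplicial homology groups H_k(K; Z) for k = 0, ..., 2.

H_0 ≅ Z,  H_1 ≅ Z^2,  H_2 = 0.

Order the vertices as a < b < c < d < e < f < g < h < i. Listing each simplex with vertices in this order, K has dimension 2 with simplices:

  0-simplices (9): a, b, c, d, e, f, g, h, i
  1-simplices (11): af, ah, ai, bd, be, bh, cg, ci, dg, eg, fh
  2-simplices (1): afh

giving chain groups C_0 ≅ Z^9, C_1 ≅ Z^11, C_2 ≅ Z^1.

Boundary ∂_1: C_1 → C_0 is given by ∂[p,q] = [q] − [p]. For instance
  ∂dg = g − d.
This gives a 9×11 integer matrix of rank 8; reducing to Smith normal form yields diagonal entries (1,1,1,1,1,1,1,1).

Boundary ∂_2: C_2 → C_1 sends each 2-simplex [p,q,r] to [q,r] − [p,r] + [p,q]. For instance
  ∂afh = fh − ah + af.
As a 11×1 matrix over Z this has rank 1, with invariant factors (1).

From H_k ≅ ker(∂_k) / im(∂_{k+1}) we obtain:

  H_0: rank C_0 − rank ∂_1 = 9 − 8 = 1, and the invariant factors of ∂_1 are all 1, so H_0 = Z.
  H_1: rank ker ∂_1 − rank ∂_2 = (11 − 8) − 1 = 2, and the invariant factors of ∂_2 are all 1, so H_1 = Z^2.
  H_2: rank ker ∂_2 − rank ∂_3 = (1 − 1) − 0 = 0, and there is no ∂_3, so H_2 = 0.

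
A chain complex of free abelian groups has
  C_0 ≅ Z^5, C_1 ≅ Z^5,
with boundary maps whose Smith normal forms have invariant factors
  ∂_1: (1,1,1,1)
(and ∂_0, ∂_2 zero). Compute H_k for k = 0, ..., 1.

H_0: b_0 = 5 − 0 − 4 = 1; torsion from ∂_1 factors > 1: none. So H_0 ≅ Z.
H_1: b_1 = 5 − 4 − 0 = 1; torsion from ∂_2 factors > 1: none. So H_1 ≅ Z.

H_0 ≅ Z,  H_1 ≅ Z.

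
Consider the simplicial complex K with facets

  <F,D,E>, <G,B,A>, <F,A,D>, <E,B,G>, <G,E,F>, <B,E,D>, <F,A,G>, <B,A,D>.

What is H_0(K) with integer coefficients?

Fix the vertex order A < B < D < E < F < G and write every simplex with vertices in increasing order. Then dim K = 2 and the simplices of K are:

  0-simplices (6): A, B, D, E, F, G
  1-simplices (12): AB, AD, AF, AG, BD, BE, BG, DE, DF, EF, EG, FG
  2-simplices (8): ABD, ABG, ADF, AFG, BDE, BEG, DEF, EFG

giving chain groups C_0 ≅ Z^6, C_1 ≅ Z^12, C_2 ≅ Z^8.

∂_1: C_1 → C_0 sends each edge [p,q] (with p < q) to q − p. For instance
  ∂EG = G − E.
The resulting 6×12 matrix has rank 5, and its Smith normal form has invariant factors (1,1,1,1,1).

∂_2: C_2 → C_1 maps a triangle to the signed sum of its edges. For instance
  ∂BEG = EG − BG + BE,
  ∂EFG = FG − EG + EF.
The resulting 12×8 matrix has rank 7, and its Smith normal form has invariant factors (1,1,1,1,1,1,1).

Now H_k = ker ∂_k / im ∂_{k+1}, so:

  H_0: rank C_0 − rank ∂_1 = 6 − 5 = 1, and the invariant factors of ∂_1 are all 1, so H_0 ≅ Z.

H_0 ≅ Z.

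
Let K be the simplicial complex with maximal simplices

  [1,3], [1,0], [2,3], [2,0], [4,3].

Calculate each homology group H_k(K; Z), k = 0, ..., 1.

Order the vertices as 0 < 1 < 2 < 3 < 4. Listing each simplex with vertices in this order, K has dimension 1 with simplices:

  0-simplices (5): [0], [1], [2], [3], [4]
  1-simplices (5): [0,1], [0,2], [1,3], [2,3], [3,4]

so the chain groups are C_0 ≅ Z^5, C_1 ≅ Z^5.

Boundary ∂_1: C_1 → C_0 is given by ∂[p,q] = [q] − [p]. For instance
  ∂[0,2] = [2] − [0].
The 5×5 boundary matrix has rank 4 and Smith normal form diag(1,1,1,1).

Computing H_k = (kernel of ∂_k) / (image of ∂_{k+1}):

  H_0: rank C_0 − rank ∂_1 = 5 − 4 = 1, and the invariant factors of ∂_1 are all 1, so H_0 ≅ Z.
  H_1: rank ker ∂_1 − rank ∂_2 = (5 − 4) − 0 = 1, and there is no ∂_2, so H_1 ≅ Z.

H_0 ≅ Z,  H_1 ≅ Z.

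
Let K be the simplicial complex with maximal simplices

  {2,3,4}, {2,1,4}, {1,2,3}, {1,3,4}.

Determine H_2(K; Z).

Fix the vertex order 1 < 2 < 3 < 4 and write every simplex with vertices in increasing order. Then dim K = 2 and the simplices of K are:

  0-simplices (4): [1], [2], [3], [4]
  1-simplices (6): [1,2], [1,3], [1,4], [2,3], [2,4], [3,4]
  2-simplices (4): [1,2,3], [1,2,4], [1,3,4], [2,3,4]

giving chain groups C_0 ≅ Z^4, C_1 ≅ Z^6, C_2 ≅ Z^4.

∂_1: C_1 → C_0 is given by ∂[p,q] = [q] − [p]. For instance
  ∂[1,3] = [3] − [1].
The resulting 4×6 matrix has rank 3, and its Smith normal form has invariant factors (1,1,1).

∂_2: C_2 → C_1 sends each 2-simplex [p,q,r] to [q,r] − [p,r] + [p,q]. For instance
  ∂[1,2,4] = [2,4] − [1,4] + [1,2],
  ∂[1,2,3] = [2,3] − [1,3] + [1,2].
The 6×4 boundary matrix has rank 3 and Smith normal form diag(1,1,1).

From H_k ≅ ker(∂_k) / im(∂_{k+1}) we obtain:

  H_2: rank ker ∂_2 − rank ∂_3 = (4 − 3) − 0 = 1, and there is no ∂_3, so H_2 ≅ Z.

H_2 ≅ Z.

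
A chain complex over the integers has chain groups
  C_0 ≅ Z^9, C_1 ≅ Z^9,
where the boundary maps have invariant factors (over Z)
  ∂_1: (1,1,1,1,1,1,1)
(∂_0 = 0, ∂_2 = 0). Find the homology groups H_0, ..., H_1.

H_0 = Z^2,  H_1 = Z^2.

H_0: b_0 = 9 − 0 − 7 = 2; torsion from ∂_1 factors > 1: none. So H_0 = Z^2.
H_1: b_1 = 9 − 7 − 0 = 2; torsion from ∂_2 factors > 1: none. So H_1 = Z^2.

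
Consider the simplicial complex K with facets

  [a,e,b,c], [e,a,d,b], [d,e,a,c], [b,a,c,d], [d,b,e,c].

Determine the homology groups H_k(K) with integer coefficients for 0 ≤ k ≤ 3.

H_0 ≅ Z,  H_1 = 0,  H_2 = 0,  H_3 ≅ Z.

Fix the vertex order a < b < c < d < e and write every simplex with vertices in increasing order. Then dim K = 3 and the simplices of K are:

  0-simplices (5): a, b, c, d, e
  1-simplices (10): ab, ac, ad, ae, bc, bd, be, cd, ce, de
  2-simplices (10): abc, abd, abe, acd, ace, ade, bcd, bce, bde, cde
  3-simplices (5): abcd, abce, abde, acde, bcde

Hence C_0 ≅ Z^5, C_1 ≅ Z^10, C_2 ≅ Z^10, C_3 ≅ Z^5.

The boundary map ∂_1: C_1 → C_0 sends each edge [p,q] (with p < q) to q − p.
As a 5×10 matrix over Z this has rank 4, with invariant factors (1,1,1,1).

Boundary ∂_2: C_2 → C_1 acts by ∂[p,q,r] = [q,r] − [p,r] + [p,q]. For instance
  ∂abd = bd − ad + ab,
  ∂bcd = cd − bd + bc.
As a 10×10 matrix over Z this has rank 6, with invariant factors (1,1,1,1,1,1).

Boundary ∂_3: C_3 → C_2 sends each 3-simplex σ to the alternating sum Σ_i (−1)^i (σ with its i-th vertex removed). For instance
  ∂abde = bde − ade + abe − abd,
  ∂abce = bce − ace + abe − abc.
As a 10×5 matrix over Z this has rank 4, with invariant factors (1,1,1,1).

Computing H_k = (kernel of ∂_k) / (image of ∂_{k+1}):

  H_0: rank C_0 − rank ∂_1 = 5 − 4 = 1, and the invariant factors of ∂_1 are all 1, so H_0 = Z.
  H_1: rank ker ∂_1 − rank ∂_2 = (10 − 4) − 6 = 0, and the invariant factors of ∂_2 are all 1, so H_1 = 0.
  H_2: rank ker ∂_2 − rank ∂_3 = (10 − 6) − 4 = 0, and the invariant factors of ∂_3 are all 1, so H_2 = 0.
  H_3: rank ker ∂_3 − rank ∂_4 = (5 − 4) − 0 = 1, and there is no ∂_4, so H_3 = Z.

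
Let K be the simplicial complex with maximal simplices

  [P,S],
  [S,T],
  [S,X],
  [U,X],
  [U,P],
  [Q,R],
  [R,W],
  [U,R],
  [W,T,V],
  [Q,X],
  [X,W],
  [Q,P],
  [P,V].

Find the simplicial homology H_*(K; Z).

Take the total order P < Q < R < S < T < U < V < W < X on the vertex set. Then K (dimension 2) consists of the simplices:

  0-simplices (9): P, Q, R, S, T, U, V, W, X
  1-simplices (15): PQ, PS, PU, PV, QR, QX, RU, RW, ST, SX, TV, TW, UX, VW, WX
  2-simplices (1): TVW

so the chain groups are C_0 ≅ Z^9, C_1 ≅ Z^15, C_2 ≅ Z^1.

∂_1: C_1 → C_0 is given by ∂[p,q] = [q] − [p]. For instance
  ∂TW = W − T.
The resulting 9×15 matrix has rank 8, and its Smith normal form has invariant factors (1,1,1,1,1,1,1,1).

Boundary ∂_2: C_2 → C_1 acts by ∂[p,q,r] = [q,r] − [p,r] + [p,q]. For instance
  ∂TVW = VW − TW + TV.
The 15×1 boundary matrix has rank 1 and Smith normal form diag(1).

Now H_k = ker ∂_k / im ∂_{k+1}, so:

  H_0: rank C_0 − rank ∂_1 = 9 − 8 = 1, and the invariant factors of ∂_1 are all 1, so H_0 = Z.
  H_1: rank ker ∂_1 − rank ∂_2 = (15 − 8) − 1 = 6, and the invariant factors of ∂_2 are all 1, so H_1 = Z^6.
  H_2: rank ker ∂_2 − rank ∂_3 = (1 − 1) − 0 = 0, and there is no ∂_3, so H_2 = 0.

As a check, the Euler characteristic is 9 − 15 + 1 = -5, which agrees with 1 − 6 + 0 = -5.

H_0 ≅ Z,  H_1 ≅ Z^6,  H_2 = 0.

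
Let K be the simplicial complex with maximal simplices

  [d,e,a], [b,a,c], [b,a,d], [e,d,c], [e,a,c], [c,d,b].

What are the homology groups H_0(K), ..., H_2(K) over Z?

H_0 = Z,  H_1 = 0,  H_2 = Z.

Take the total order a < b < c < d < e on the vertex set. Then K (dimension 2) consists of the simplices:

  0-simplices (5): a, b, c, d, e
  1-simplices (9): ab, ac, ad, ae, bc, bd, cd, ce, de
  2-simplices (6): abc, abd, ace, ade, bcd, cde

Hence C_0 ≅ Z^5, C_1 ≅ Z^9, C_2 ≅ Z^6.

∂_1: C_1 → C_0 is given by ∂[p,q] = [q] − [p]. For instance
  ∂bc = c − b.
The resulting 5×9 matrix has rank 4, and its Smith normal form has invariant factors (1,1,1,1).

∂_2: C_2 → C_1 sends each 2-simplex [p,q,r] to [q,r] − [p,r] + [p,q]. For instance
  ∂ace = ce − ae + ac,
  ∂ade = de − ae + ad.
This gives a 9×6 integer matrix of rank 5; reducing to Smith normal form yields diagonal entries (1,1,1,1,1).

Reading off H_k = ker ∂_k / im ∂_{k+1}:

  H_0: rank C_0 − rank ∂_1 = 5 − 4 = 1, and the invariant factors of ∂_1 are all 1, so H_0 ≅ Z.
  H_1: rank ker ∂_1 − rank ∂_2 = (9 − 4) − 5 = 0, and the invariant factors of ∂_2 are all 1, so H_1 ≅ 0.
  H_2: rank ker ∂_2 − rank ∂_3 = (6 − 5) − 0 = 1, and there is no ∂_3, so H_2 ≅ Z.

As a check, the Euler characteristic is 5 − 9 + 6 = 2, which agrees with 1 − 0 + 1 = 2.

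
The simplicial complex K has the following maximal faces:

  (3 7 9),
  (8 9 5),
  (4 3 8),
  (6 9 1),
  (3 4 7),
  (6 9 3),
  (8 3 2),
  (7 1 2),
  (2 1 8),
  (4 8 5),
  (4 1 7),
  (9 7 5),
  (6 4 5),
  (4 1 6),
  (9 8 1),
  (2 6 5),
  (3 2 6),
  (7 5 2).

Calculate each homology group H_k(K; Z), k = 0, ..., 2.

H_0 = Z,  H_1 = Z^2,  H_2 = Z.

Order the vertices as 1 < 2 < 3 < 4 < 5 < 6 < 7 < 8 < 9. Listing each simplex with vertices in this order, K has dimension 2 with simplices:

  0-simplices (9): [1], [2], [3], [4], [5], [6], [7], [8], [9]
  1-simplices (27): (27 of them)
  2-simplices (18): [1,2,7], [1,2,8], [1,4,6], [1,4,7], [1,6,9], [1,8,9], [2,3,6], [2,3,8], [2,5,6], [2,5,7], [3,4,7], [3,4,8], [3,6,9], [3,7,9], [4,5,6], [4,5,8], [5,7,9], [5,8,9]

Hence C_0 ≅ Z^9, C_1 ≅ Z^27, C_2 ≅ Z^18.

Boundary ∂_1: C_1 → C_0 maps an edge to its endpoints' difference, ∂[p,q] = q − p. For instance
  ∂[2,8] = [8] − [2].
As a 9×27 matrix over Z this has rank 8, with invariant factors (1,1,1,1,1,1,1,1).

∂_2: C_2 → C_1 acts by ∂[p,q,r] = [q,r] − [p,r] + [p,q]. For instance
  ∂[3,7,9] = [7,9] − [3,9] + [3,7],
  ∂[4,5,6] = [5,6] − [4,6] + [4,5].
The resulting 27×18 matrix has rank 17, and its Smith normal form has invariant factors (1,1,1,1,1,1,1,1,1,1,1,1,1,1,1,1,1).

Computing H_k = (kernel of ∂_k) / (image of ∂_{k+1}):

  H_0: rank C_0 − rank ∂_1 = 9 − 8 = 1, and the invariant factors of ∂_1 are all 1, so H_0 = Z.
  H_1: rank ker ∂_1 − rank ∂_2 = (27 − 8) − 17 = 2, and the invariant factors of ∂_2 are all 1, so H_1 = Z^2.
  H_2: rank ker ∂_2 − rank ∂_3 = (18 − 17) − 0 = 1, and there is no ∂_3, so H_2 = Z.

As a check, the Euler characteristic is 9 − 27 + 18 = 0, which agrees with 1 − 2 + 1 = 0.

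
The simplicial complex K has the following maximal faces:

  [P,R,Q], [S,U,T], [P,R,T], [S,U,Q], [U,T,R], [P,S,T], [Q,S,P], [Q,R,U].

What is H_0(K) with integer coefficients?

H_0 = Z.

Take the total order P < Q < R < S < T < U on the vertex set. Then K (dimension 2) consists of the simplices:

  0-simplices (6): P, Q, R, S, T, U
  1-simplices (12): PQ, PR, PS, PT, QR, QS, QU, RT, RU, ST, SU, TU
  2-simplices (8): PQR, PQS, PRT, PST, QRU, QSU, RTU, STU

Hence C_0 ≅ Z^6, C_1 ≅ Z^12, C_2 ≅ Z^8.

∂_1: C_1 → C_0 maps an edge to its endpoints' difference, ∂[p,q] = q − p. For instance
  ∂QR = R − Q.
The resulting 6×12 matrix has rank 5, and its Smith normal form has invariant factors (1,1,1,1,1).

Boundary ∂_2: C_2 → C_1 maps a triangle to the signed sum of its edges. For instance
  ∂STU = TU − SU + ST,
  ∂RTU = TU − RU + RT.
As a 12×8 matrix over Z this has rank 7, with invariant factors (1,1,1,1,1,1,1).

From H_k ≅ ker(∂_k) / im(∂_{k+1}) we obtain:

  H_0: rank C_0 − rank ∂_1 = 6 − 5 = 1, and the invariant factors of ∂_1 are all 1, so H_0 = Z.

(K is a triangulation of the 2-sphere S^2.)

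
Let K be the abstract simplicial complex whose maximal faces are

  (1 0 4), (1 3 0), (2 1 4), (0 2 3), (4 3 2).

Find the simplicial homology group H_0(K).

H_0 ≅ Z.

We work with the vertex ordering 0 < 1 < 2 < 3 < 4. The simplices of K, each written with vertices in increasing order, are:

  0-simplices (5): [0], [1], [2], [3], [4]
  1-simplices (10): [0,1], [0,2], [0,3], [0,4], [1,2], [1,3], [1,4], [2,3], [2,4], [3,4]
  2-simplices (5): [0,1,3], [0,1,4], [0,2,3], [1,2,4], [2,3,4]

Hence C_0 ≅ Z^5, C_1 ≅ Z^10, C_2 ≅ Z^5.

The boundary map ∂_1: C_1 → C_0 maps an edge to its endpoints' difference, ∂[p,q] = q − p. For instance
  ∂[0,1] = [1] − [0].
As a 5×10 matrix over Z this has rank 4, with invariant factors (1,1,1,1).

∂_2: C_2 → C_1 acts by ∂[p,q,r] = [q,r] − [p,r] + [p,q]. For instance
  ∂[0,1,3] = [1,3] − [0,3] + [0,1],
  ∂[0,2,3] = [2,3] − [0,3] + [0,2].
This gives a 10×5 integer matrix of rank 5; reducing to Smith normal form yields diagonal entries (1,1,1,1,1).

Reading off H_k = ker ∂_k / im ∂_{k+1}:

  H_0: rank C_0 − rank ∂_1 = 5 − 4 = 1, and the invariant factors of ∂_1 are all 1, so H_0 ≅ Z.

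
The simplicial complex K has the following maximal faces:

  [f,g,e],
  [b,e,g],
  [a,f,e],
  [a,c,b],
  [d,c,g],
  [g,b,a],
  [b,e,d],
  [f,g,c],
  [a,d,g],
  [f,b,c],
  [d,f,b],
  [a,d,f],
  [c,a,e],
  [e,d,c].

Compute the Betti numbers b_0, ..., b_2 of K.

b_0 = 1, b_1 = 2, b_2 = 1.

We work with the vertex ordering a < b < c < d < e < f < g. The simplices of K, each written with vertices in increasing order, are:

  0-simplices (7): a, b, c, d, e, f, g
  1-simplices (21): ab, ac, ad, ae, af, ag, bc, bd, be, bf, bg, cd, ce, cf, cg, de, df, dg, ef, eg, fg
  2-simplices (14): abc, abg, ace, adf, adg, aef, bcf, bde, bdf, beg, cde, cdg, cfg, efg

Hence C_0 ≅ Z^7, C_1 ≅ Z^21, C_2 ≅ Z^14.

∂_1: C_1 → C_0 sends each edge [p,q] (with p < q) to q − p.
This gives a 7×21 integer matrix of rank 6; reducing to Smith normal form yields diagonal entries (1,1,1,1,1,1).

Boundary ∂_2: C_2 → C_1 sends each 2-simplex [p,q,r] to [q,r] − [p,r] + [p,q]. For instance
  ∂bde = de − be + bd,
  ∂abc = bc − ac + ab.
As a 21×14 matrix over Z this has rank 13, with invariant factors (1,1,1,1,1,1,1,1,1,1,1,1,1).

Computing H_k = (kernel of ∂_k) / (image of ∂_{k+1}):

  H_0: rank C_0 − rank ∂_1 = 7 − 6 = 1, and the invariant factors of ∂_1 are all 1, so H_0 ≅ Z.
  H_1: rank ker ∂_1 − rank ∂_2 = (21 − 6) − 13 = 2, and the invariant factors of ∂_2 are all 1, so H_1 ≅ Z^2.
  H_2: rank ker ∂_2 − rank ∂_3 = (14 − 13) − 0 = 1, and there is no ∂_3, so H_2 ≅ Z.

As a check, the Euler characteristic is 7 − 21 + 14 = 0, which agrees with 1 − 2 + 1 = 0.

Hence the Betti numbers are b_0 = 1, b_1 = 2, b_2 = 1.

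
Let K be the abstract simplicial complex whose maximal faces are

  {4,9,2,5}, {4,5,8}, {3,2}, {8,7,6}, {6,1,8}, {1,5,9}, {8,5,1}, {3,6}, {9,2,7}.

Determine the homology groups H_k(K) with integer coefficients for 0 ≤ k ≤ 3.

H_0 ≅ Z,  H_1 ≅ Z^2,  H_2 = 0,  H_3 = 0.

We work with the vertex ordering 1 < 2 < 3 < 4 < 5 < 6 < 7 < 8 < 9. The simplices of K, each written with vertices in increasing order, are:

  0-simplices (9): [1], [2], [3], [4], [5], [6], [7], [8], [9]
  1-simplices (19): [1,5], [1,6], [1,8], [1,9], [2,3], [2,4], [2,5], [2,7], [2,9], [3,6], [4,5], [4,8], [4,9], [5,8], [5,9], [6,7], [6,8], [7,8], [7,9]
  2-simplices (10): [1,5,8], [1,5,9], [1,6,8], [2,4,5], [2,4,9], [2,5,9], [2,7,9], [4,5,8], [4,5,9], [6,7,8]
  3-simplices (1): [2,4,5,9]

giving chain groups C_0 ≅ Z^9, C_1 ≅ Z^19, C_2 ≅ Z^10, C_3 ≅ Z^1.

Boundary ∂_1: C_1 → C_0 maps an edge to its endpoints' difference, ∂[p,q] = q − p.
As a 9×19 matrix over Z this has rank 8, with invariant factors (1,1,1,1,1,1,1,1).

The boundary map ∂_2: C_2 → C_1 acts by ∂[p,q,r] = [q,r] − [p,r] + [p,q]. For instance
  ∂[4,5,9] = [5,9] − [4,9] + [4,5],
  ∂[2,7,9] = [7,9] − [2,9] + [2,7].
The 19×10 boundary matrix has rank 9 and Smith normal form diag(1,1,1,1,1,1,1,1,1).

∂_3: C_3 → C_2 sends each 3-simplex σ to the alternating sum Σ_i (−1)^i (σ with its i-th vertex removed). For instance
  ∂[2,4,5,9] = [4,5,9] − [2,5,9] + [2,4,9] − [2,4,5].
This gives a 10×1 integer matrix of rank 1; reducing to Smith normal form yields diagonal entries (1).

Now H_k = ker ∂_k / im ∂_{k+1}, so:

  H_0: rank C_0 − rank ∂_1 = 9 − 8 = 1, and the invariant factors of ∂_1 are all 1, so H_0 = Z.
  H_1: rank ker ∂_1 − rank ∂_2 = (19 − 8) − 9 = 2, and the invariant factors of ∂_2 are all 1, so H_1 = Z^2.
  H_2: rank ker ∂_2 − rank ∂_3 = (10 − 9) − 1 = 0, and the invariant factors of ∂_3 are all 1, so H_2 = 0.
  H_3: rank ker ∂_3 − rank ∂_4 = (1 − 1) − 0 = 0, and there is no ∂_4, so H_3 = 0.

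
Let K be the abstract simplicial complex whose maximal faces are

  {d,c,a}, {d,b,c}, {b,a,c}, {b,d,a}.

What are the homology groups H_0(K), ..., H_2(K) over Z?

H_0 = Z,  H_1 = 0,  H_2 = Z.

Fix the vertex order a < b < c < d and write every simplex with vertices in increasing order. Then dim K = 2 and the simplices of K are:

  0-simplices (4): a, b, c, d
  1-simplices (6): ab, ac, ad, bc, bd, cd
  2-simplices (4): abc, abd, acd, bcd

giving chain groups C_0 ≅ Z^4, C_1 ≅ Z^6, C_2 ≅ Z^4.

Boundary ∂_1: C_1 → C_0 is given by ∂[p,q] = [q] − [p]. For instance
  ∂ab = b − a.
As a 4×6 matrix over Z this has rank 3, with invariant factors (1,1,1).

The boundary map ∂_2: C_2 → C_1 sends each 2-simplex [p,q,r] to [q,r] − [p,r] + [p,q]. For instance
  ∂abd = bd − ad + ab,
  ∂acd = cd − ad + ac.
This gives a 6×4 integer matrix of rank 3; reducing to Smith normal form yields diagonal entries (1,1,1).

Now H_k = ker ∂_k / im ∂_{k+1}, so:

  H_0: rank C_0 − rank ∂_1 = 4 − 3 = 1, and the invariant factors of ∂_1 are all 1, so H_0 = Z.
  H_1: rank ker ∂_1 − rank ∂_2 = (6 − 3) − 3 = 0, and the invariant factors of ∂_2 are all 1, so H_1 = 0.
  H_2: rank ker ∂_2 − rank ∂_3 = (4 − 3) − 0 = 1, and there is no ∂_3, so H_2 = Z.

As a check, the Euler characteristic is 4 − 6 + 4 = 2, which agrees with 1 − 0 + 1 = 2.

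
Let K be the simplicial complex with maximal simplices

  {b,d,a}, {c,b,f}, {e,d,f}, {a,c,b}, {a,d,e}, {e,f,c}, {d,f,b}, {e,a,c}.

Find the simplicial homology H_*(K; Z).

H_0 ≅ Z,  H_1 = 0,  H_2 ≅ Z.

Order the vertices as a < b < c < d < e < f. Listing each simplex with vertices in this order, K has dimension 2 with simplices:

  0-simplices (6): a, b, c, d, e, f
  1-simplices (12): ab, ac, ad, ae, bc, bd, bf, ce, cf, de, df, ef
  2-simplices (8): abc, abd, ace, ade, bcf, bdf, cef, def

giving chain groups C_0 ≅ Z^6, C_1 ≅ Z^12, C_2 ≅ Z^8.

Boundary ∂_1: C_1 → C_0 sends each edge [p,q] (with p < q) to q − p. For instance
  ∂ad = d − a.
As a 6×12 matrix over Z this has rank 5, with invariant factors (1,1,1,1,1).

Boundary ∂_2: C_2 → C_1 acts by ∂[p,q,r] = [q,r] − [p,r] + [p,q]. For instance
  ∂abc = bc − ac + ab,
  ∂cef = ef − cf + ce.
The resulting 12×8 matrix has rank 7, and its Smith normal form has invariant factors (1,1,1,1,1,1,1).

Reading off H_k = ker ∂_k / im ∂_{k+1}:

  H_0: rank C_0 − rank ∂_1 = 6 − 5 = 1, and the invariant factors of ∂_1 are all 1, so H_0 = Z.
  H_1: rank ker ∂_1 − rank ∂_2 = (12 − 5) − 7 = 0, and the invariant factors of ∂_2 are all 1, so H_1 = 0.
  H_2: rank ker ∂_2 − rank ∂_3 = (8 − 7) − 0 = 1, and there is no ∂_3, so H_2 = Z.

As a check, the Euler characteristic is 6 − 12 + 8 = 2, which agrees with 1 − 0 + 1 = 2.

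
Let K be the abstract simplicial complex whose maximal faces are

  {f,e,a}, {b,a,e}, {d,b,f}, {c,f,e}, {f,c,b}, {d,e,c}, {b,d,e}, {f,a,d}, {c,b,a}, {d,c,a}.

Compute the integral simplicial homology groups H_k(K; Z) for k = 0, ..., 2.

H_0 ≅ Z,  H_1 ≅ Z/2,  H_2 = 0.

Take the total order a < b < c < d < e < f on the vertex set. Then K (dimension 2) consists of the simplices:

  0-simplices (6): a, b, c, d, e, f
  1-simplices (15): ab, ac, ad, ae, af, bc, bd, be, bf, cd, ce, cf, de, df, ef
  2-simplices (10): abc, abe, acd, adf, aef, bcf, bde, bdf, cde, cef

giving chain groups C_0 ≅ Z^6, C_1 ≅ Z^15, C_2 ≅ Z^10.

The boundary map ∂_1: C_1 → C_0 is given by ∂[p,q] = [q] − [p].
This gives a 6×15 integer matrix of rank 5; reducing to Smith normal form yields diagonal entries (1,1,1,1,1).

∂_2: C_2 → C_1 acts by ∂[p,q,r] = [q,r] − [p,r] + [p,q]. For instance
  ∂cde = de − ce + cd,
  ∂bde = de − be + bd.
The resulting 15×10 matrix has rank 10, and its Smith normal form has invariant factors (1,1,1,1,1,1,1,1,1,2).

Computing H_k = (kernel of ∂_k) / (image of ∂_{k+1}):

  H_0: rank C_0 − rank ∂_1 = 6 − 5 = 1, and the invariant factors of ∂_1 are all 1, so H_0 = Z.
  H_1: rank ker ∂_1 − rank ∂_2 = (15 − 5) − 10 = 0, and ∂_2 has invariant factor 2 > 1, so H_1 = Z/2.
  H_2: rank ker ∂_2 − rank ∂_3 = (10 − 10) − 0 = 0, and there is no ∂_3, so H_2 = 0.

(K is a triangulation of the real projective plane RP^2.)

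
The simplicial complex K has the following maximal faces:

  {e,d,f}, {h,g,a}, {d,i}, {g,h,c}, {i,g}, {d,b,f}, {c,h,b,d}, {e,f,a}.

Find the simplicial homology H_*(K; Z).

H_0 ≅ Z,  H_1 ≅ Z^2,  H_2 = 0,  H_3 = 0.

K has 9 vertices, 18 edges, 9 triangles, 1 3-simplex.
rank ∂_0 = 0, rank ∂_1 = 8 ⇒ b_0 = 9 − 0 − 8 = 1; all invariant factors of ∂_1 are 1 so no torsion. So H_0 = Z.
rank ∂_1 = 8, rank ∂_2 = 8 ⇒ b_1 = 18 − 8 − 8 = 2; all invariant factors of ∂_2 are 1 so no torsion. So H_1 = Z^2.
rank ∂_2 = 8, rank ∂_3 = 1 ⇒ b_2 = 9 − 8 − 1 = 0; all invariant factors of ∂_3 are 1 so no torsion. So H_2 = 0.
rank ∂_3 = 1, rank ∂_4 = 0 ⇒ b_3 = 1 − 1 − 0 = 0. So H_3 = 0.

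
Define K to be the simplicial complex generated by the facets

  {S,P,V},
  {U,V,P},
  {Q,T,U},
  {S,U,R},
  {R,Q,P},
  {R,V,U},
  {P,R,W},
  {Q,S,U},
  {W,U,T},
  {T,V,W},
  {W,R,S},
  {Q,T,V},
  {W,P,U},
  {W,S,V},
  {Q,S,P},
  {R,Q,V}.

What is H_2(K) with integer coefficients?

We work with the vertex ordering P < Q < R < S < T < U < V < W. The simplices of K, each written with vertices in increasing order, are:

  0-simplices (8): P, Q, R, S, T, U, V, W
  1-simplices (24): PQ, PR, PS, PU, PV, PW, QR, QS, QT, QU, QV, RS, RU, RV, RW, SU, SV, SW, TU, TV, TW, UV, UW, VW
  2-simplices (16): PQR, PQS, PRW, PSV, PUV, PUW, QRV, QSU, QTU, QTV, RSU, RSW, RUV, SVW, TUW, TVW

Hence C_0 ≅ Z^8, C_1 ≅ Z^24, C_2 ≅ Z^16.

∂_1: C_1 → C_0 maps an edge to its endpoints' difference, ∂[p,q] = q − p. For instance
  ∂UV = V − U.
The 8×24 boundary matrix has rank 7 and Smith normal form diag(1,1,1,1,1,1,1).

Boundary ∂_2: C_2 → C_1 sends each 2-simplex [p,q,r] to [q,r] − [p,r] + [p,q]. For instance
  ∂RUV = UV − RV + RU,
  ∂RSU = SU − RU + RS.
As a 24×16 matrix over Z this has rank 15, with invariant factors (1,1,1,1,1,1,1,1,1,1,1,1,1,1,1).

Computing H_k = (kernel of ∂_k) / (image of ∂_{k+1}):

  H_2: rank ker ∂_2 − rank ∂_3 = (16 − 15) − 0 = 1, and there is no ∂_3, so H_2 = Z.

(K is a triangulation of the torus T^2.)

H_2 ≅ Z.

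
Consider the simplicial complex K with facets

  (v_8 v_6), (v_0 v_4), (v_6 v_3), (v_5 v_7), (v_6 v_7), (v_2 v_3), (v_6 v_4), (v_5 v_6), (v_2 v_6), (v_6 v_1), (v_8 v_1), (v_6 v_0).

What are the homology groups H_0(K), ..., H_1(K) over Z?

H_0 = Z,  H_1 = Z^4.

Order the vertices as v_0 < v_1 < v_2 < v_3 < v_4 < v_5 < v_6 < v_7 < v_8. Listing each simplex with vertices in this order, K has dimension 1 with simplices:

  0-simplices (9): [v_0], [v_1], [v_2], [v_3], [v_4], [v_5], [v_6], [v_7], [v_8]
  1-simplices (12): [v_0,v_4], [v_0,v_6], [v_1,v_6], [v_1,v_8], [v_2,v_3], [v_2,v_6], [v_3,v_6], [v_4,v_6], [v_5,v_6], [v_5,v_7], [v_6,v_7], [v_6,v_8]

Hence C_0 ≅ Z^9, C_1 ≅ Z^12.

∂_1: C_1 → C_0 sends each edge [p,q] (with p < q) to q − p. For instance
  ∂[v_2,v_6] = [v_6] − [v_2].
The 9×12 boundary matrix has rank 8 and Smith normal form diag(1,1,1,1,1,1,1,1).

From H_k ≅ ker(∂_k) / im(∂_{k+1}) we obtain:

  H_0: rank C_0 − rank ∂_1 = 9 − 8 = 1, and the invariant factors of ∂_1 are all 1, so H_0 ≅ Z.
  H_1: rank ker ∂_1 − rank ∂_2 = (12 − 8) − 0 = 4, and there is no ∂_2, so H_1 ≅ Z^4.

As a check, the Euler characteristic is 9 − 12 = -3, which agrees with 1 − 4 = -3.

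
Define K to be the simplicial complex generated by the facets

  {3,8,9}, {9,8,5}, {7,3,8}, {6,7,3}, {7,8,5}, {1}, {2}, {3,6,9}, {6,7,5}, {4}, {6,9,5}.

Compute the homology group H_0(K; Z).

H_0 ≅ Z^4.

Take the total order 1 < 2 < 3 < 4 < 5 < 6 < 7 < 8 < 9 on the vertex set. Then K (dimension 2) consists of the simplices:

  0-simplices (9): [1], [2], [3], [4], [5], [6], [7], [8], [9]
  1-simplices (12): [3,6], [3,7], [3,8], [3,9], [5,6], [5,7], [5,8], [5,9], [6,7], [6,9], [7,8], [8,9]
  2-simplices (8): [3,6,7], [3,6,9], [3,7,8], [3,8,9], [5,6,7], [5,6,9], [5,7,8], [5,8,9]

so the chain groups are C_0 ≅ Z^9, C_1 ≅ Z^12, C_2 ≅ Z^8.

Boundary ∂_1: C_1 → C_0 is given by ∂[p,q] = [q] − [p]. For instance
  ∂[3,7] = [7] − [3].
The resulting 9×12 matrix has rank 5, and its Smith normal form has invariant factors (1,1,1,1,1).

Boundary ∂_2: C_2 → C_1 acts by ∂[p,q,r] = [q,r] − [p,r] + [p,q]. For instance
  ∂[5,7,8] = [7,8] − [5,8] + [5,7],
  ∂[3,6,9] = [6,9] − [3,9] + [3,6].
The 12×8 boundary matrix has rank 7 and Smith normal form diag(1,1,1,1,1,1,1).

Reading off H_k = ker ∂_k / im ∂_{k+1}:

  H_0: rank C_0 − rank ∂_1 = 9 − 5 = 4, and the invariant factors of ∂_1 are all 1, so H_0 ≅ Z^4.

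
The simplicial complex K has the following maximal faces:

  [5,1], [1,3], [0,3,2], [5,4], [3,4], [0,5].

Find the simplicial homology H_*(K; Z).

H_0 = Z,  H_1 = Z^2,  H_2 = 0.

Order the vertices as 0 < 1 < 2 < 3 < 4 < 5. Listing each simplex with vertices in this order, K has dimension 2 with simplices:

  0-simplices (6): [0], [1], [2], [3], [4], [5]
  1-simplices (8): [0,2], [0,3], [0,5], [1,3], [1,5], [2,3], [3,4], [4,5]
  2-simplices (1): [0,2,3]

giving chain groups C_0 ≅ Z^6, C_1 ≅ Z^8, C_2 ≅ Z^1.

∂_1: C_1 → C_0 is given by ∂[p,q] = [q] − [p].
As a 6×8 matrix over Z this has rank 5, with invariant factors (1,1,1,1,1).

Boundary ∂_2: C_2 → C_1 sends each 2-simplex [p,q,r] to [q,r] − [p,r] + [p,q]. For instance
  ∂[0,2,3] = [2,3] − [0,3] + [0,2].
The 8×1 boundary matrix has rank 1 and Smith normal form diag(1).

Now H_k = ker ∂_k / im ∂_{k+1}, so:

  H_0: rank C_0 − rank ∂_1 = 6 − 5 = 1, and the invariant factors of ∂_1 are all 1, so H_0 ≅ Z.
  H_1: rank ker ∂_1 − rank ∂_2 = (8 − 5) − 1 = 2, and the invariant factors of ∂_2 are all 1, so H_1 ≅ Z^2.
  H_2: rank ker ∂_2 − rank ∂_3 = (1 − 1) − 0 = 0, and there is no ∂_3, so H_2 ≅ 0.

As a check, the Euler characteristic is 6 − 8 + 1 = -1, which agrees with 1 − 2 + 0 = -1.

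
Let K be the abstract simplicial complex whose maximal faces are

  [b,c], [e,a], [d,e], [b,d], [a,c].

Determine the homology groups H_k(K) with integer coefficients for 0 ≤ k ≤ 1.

K has 5 vertices, 5 edges.
rank ∂_0 = 0, rank ∂_1 = 4 ⇒ b_0 = 5 − 0 − 4 = 1; all invariant factors of ∂_1 are 1 so no torsion. So H_0 = Z.
rank ∂_1 = 4, rank ∂_2 = 0 ⇒ b_1 = 5 − 4 − 0 = 1. So H_1 = Z.

H_0 ≅ Z,  H_1 ≅ Z.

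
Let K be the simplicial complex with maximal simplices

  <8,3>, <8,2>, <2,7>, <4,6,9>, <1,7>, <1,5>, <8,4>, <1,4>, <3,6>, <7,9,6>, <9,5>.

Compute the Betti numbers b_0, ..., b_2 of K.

b_0 = 1, b_1 = 4, b_2 = 0.

Take the total order 1 < 2 < 3 < 4 < 5 < 6 < 7 < 8 < 9 on the vertex set. Then K (dimension 2) consists of the simplices:

  0-simplices (9): [1], [2], [3], [4], [5], [6], [7], [8], [9]
  1-simplices (14): [1,4], [1,5], [1,7], [2,7], [2,8], [3,6], [3,8], [4,6], [4,8], [4,9], [5,9], [6,7], [6,9], [7,9]
  2-simplices (2): [4,6,9], [6,7,9]

giving chain groups C_0 ≅ Z^9, C_1 ≅ Z^14, C_2 ≅ Z^2.

The boundary map ∂_1: C_1 → C_0 maps an edge to its endpoints' difference, ∂[p,q] = q − p.
The 9×14 boundary matrix has rank 8 and Smith normal form diag(1,1,1,1,1,1,1,1).

The boundary map ∂_2: C_2 → C_1 sends each 2-simplex [p,q,r] to [q,r] − [p,r] + [p,q]. For instance
  ∂[4,6,9] = [6,9] − [4,9] + [4,6],
  ∂[6,7,9] = [7,9] − [6,9] + [6,7].
The resulting 14×2 matrix has rank 2, and its Smith normal form has invariant factors (1,1).

Now H_k = ker ∂_k / im ∂_{k+1}, so:

  H_0: rank C_0 − rank ∂_1 = 9 − 8 = 1, and the invariant factors of ∂_1 are all 1, so H_0 ≅ Z.
  H_1: rank ker ∂_1 − rank ∂_2 = (14 − 8) − 2 = 4, and the invariant factors of ∂_2 are all 1, so H_1 ≅ Z^4.
  H_2: rank ker ∂_2 − rank ∂_3 = (2 − 2) − 0 = 0, and there is no ∂_3, so H_2 ≅ 0.

As a check, the Euler characteristic is 9 − 14 + 2 = -3, which agrees with 1 − 4 + 0 = -3.

Hence the Betti numbers are b_0 = 1, b_1 = 4, b_2 = 0.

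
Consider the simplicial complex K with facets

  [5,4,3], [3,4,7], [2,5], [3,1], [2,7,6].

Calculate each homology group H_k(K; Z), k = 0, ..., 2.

Fix the vertex order 1 < 2 < 3 < 4 < 5 < 6 < 7 and write every simplex with vertices in increasing order. Then dim K = 2 and the simplices of K are:

  0-simplices (7): [1], [2], [3], [4], [5], [6], [7]
  1-simplices (10): [1,3], [2,5], [2,6], [2,7], [3,4], [3,5], [3,7], [4,5], [4,7], [6,7]
  2-simplices (3): [2,6,7], [3,4,5], [3,4,7]

so the chain groups are C_0 ≅ Z^7, C_1 ≅ Z^10, C_2 ≅ Z^3.

The boundary map ∂_1: C_1 → C_0 maps an edge to its endpoints' difference, ∂[p,q] = q − p. For instance
  ∂[3,5] = [5] − [3].
The 7×10 boundary matrix has rank 6 and Smith normal form diag(1,1,1,1,1,1).

Boundary ∂_2: C_2 → C_1 maps a triangle to the signed sum of its edges. For instance
  ∂[3,4,7] = [4,7] − [3,7] + [3,4],
  ∂[2,6,7] = [6,7] − [2,7] + [2,6].
This gives a 10×3 integer matrix of rank 3; reducing to Smith normal form yields diagonal entries (1,1,1).

From H_k ≅ ker(∂_k) / im(∂_{k+1}) we obtain:

  H_0: rank C_0 − rank ∂_1 = 7 − 6 = 1, and the invariant factors of ∂_1 are all 1, so H_0 ≅ Z.
  H_1: rank ker ∂_1 − rank ∂_2 = (10 − 6) − 3 = 1, and the invariant factors of ∂_2 are all 1, so H_1 ≅ Z.
  H_2: rank ker ∂_2 − rank ∂_3 = (3 − 3) − 0 = 0, and there is no ∂_3, so H_2 ≅ 0.

H_0 = Z,  H_1 = Z,  H_2 = 0.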